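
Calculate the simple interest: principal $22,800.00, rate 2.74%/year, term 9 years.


Formula: I = P * r * t
Substituting: I = $22,800.00 * 0.0274 * 9
Step: I = $22,800.00 * 0.2466
I = $5,622.48

$5,622.48


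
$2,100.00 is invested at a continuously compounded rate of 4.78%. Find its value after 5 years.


Formula: FV = P * e^(r*t)
Exponent: r*t = 0.0478 * 5 = 0.239
e^(0.239) = 1.269979
FV = $2,100.00 * 1.269979 = $2,666.95

$2,666.95


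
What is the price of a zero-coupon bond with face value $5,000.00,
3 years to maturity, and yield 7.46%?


Formula: Price = FV / (1 + r)^n
Substituting: Price = $5,000.00 / (1 + 0.0746)^3
Discount factor: (1.0746)^3 = 1.240911
Price = $5,000.00 / 1.240911 = $4,029.30

$4,029.30


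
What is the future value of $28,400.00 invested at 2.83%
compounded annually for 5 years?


Formula: FV = P * (1 + r)^n
Substituting: FV = $28,400.00 * (1 + 0.0283)^5
Growth factor: (1.0283)^5 = 1.149739
FV = $28,400.00 * 1.149739 = $32,652.58

$32,652.58


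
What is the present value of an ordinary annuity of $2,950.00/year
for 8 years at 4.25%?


Formula: PV = PMT * (1 - (1+r)^(-n)) / r
Discount factor: (1 + 0.0425)^(-8) = 0.716789
Bracket: 1 - 0.716789 = 0.283211
PV = $2,950.00 * 0.283211 / 0.0425 = $19,658.16

$19,658.16


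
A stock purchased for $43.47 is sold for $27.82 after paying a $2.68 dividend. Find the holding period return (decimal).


Formula: HPR = (P1 - P0 + D) / P0
Gain: $27.82 - $43.47 + $2.68 = -$12.97
HPR = -$12.97 / $43.47 = -0.2984

-0.2984


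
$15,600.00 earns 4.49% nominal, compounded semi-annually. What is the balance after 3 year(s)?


Formula: FV = P * (1 + r/m)^(m*t)
Period rate: r/m = 0.0449 / 2 = 0.02245
Total periods: m*t = 2 * 3 = 6
Growth factor: (1 + 0.02245)^6 = 1.14249
FV = $15,600.00 * 1.14249 = $17,822.85

$17,822.85


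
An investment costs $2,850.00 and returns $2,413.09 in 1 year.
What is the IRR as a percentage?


Formula: IRR = C1/C0 - 1
Substituting: IRR = $2,413.09 / $2,850.00 - 1
Ratio: 0.846698 - 1 = -0.153302
IRR = -15.3302%

-15.3302%


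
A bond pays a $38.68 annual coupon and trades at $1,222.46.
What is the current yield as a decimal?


Formula: Current yield = annual coupon / price
Substituting: CY = $38.68 / $1,222.46
CY = 0.031641

0.031641


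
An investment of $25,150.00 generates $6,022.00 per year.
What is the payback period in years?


Formula: Payback = investment / annual cash flow
Substituting: Payback = $25,150.00 / $6,022.00
Payback = 4.1764 years

4.1764 years


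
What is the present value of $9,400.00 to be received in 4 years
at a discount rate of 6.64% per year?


Formula: PV = FV / (1 + r)^n
Substituting: PV = $9,400.00 / (1 + 0.0664)^4
Discount factor: (1.0664)^4 = 1.293244
PV = $9,400.00 / 1.293244 = $7,268.54

$7,268.54


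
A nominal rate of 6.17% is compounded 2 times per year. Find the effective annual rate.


Formula: EAR = (1 + r/m)^m - 1
Period rate: r/m = 0.0617 / 2 = 0.03085
Compounding: (1 + 0.03085)^2 = 1.062652
EAR = 1.062652 - 1 = 0.062652

0.062652


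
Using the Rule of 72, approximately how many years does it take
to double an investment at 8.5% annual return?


Formula: Years ≈ 72 / r
Substituting: Years ≈ 72 / 8.5
Years ≈ 8.5

8.5 years


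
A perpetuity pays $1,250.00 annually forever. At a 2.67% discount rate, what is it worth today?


Formula: PV = C / r
Substituting: PV = $1,250.00 / 0.0267
PV = $46,816.48

$46,816.48


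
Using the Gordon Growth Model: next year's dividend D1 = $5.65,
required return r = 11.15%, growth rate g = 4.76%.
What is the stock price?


Formula: P = D1 / (r - g)
Spread: r - g = 0.1115 - 0.0476 = 0.0639
Substituting: P = $5.65 / 0.0639
P = $88.42

$88.42


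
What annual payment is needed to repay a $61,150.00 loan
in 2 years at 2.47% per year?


Formula: PMT = PV * r / (1 - (1+r)^(-n))
Denominator: 1 - (1 + 0.0247)^(-2) = 0.047628
Numerator: $61,150.00 * 0.0247 = 1510.405
PMT = 1510.405 / 0.047628 = $31,712.41

$31,712.41


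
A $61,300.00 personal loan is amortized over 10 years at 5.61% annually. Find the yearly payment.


Formula: PMT = PV * r / (1 - (1+r)^(-n))
Denominator: 1 - (1 + 0.0561)^(-10) = 0.420639
Numerator: $61,300.00 * 0.0561 = 3438.93
PMT = 3438.93 / 0.420639 = $8,175.50

$8,175.50


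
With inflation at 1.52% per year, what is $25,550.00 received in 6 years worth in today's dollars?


Formula: Real value = nominal / (1 + inflation)^years
Price level: (1 + 0.0152)^6 = 1.094737
Real value = $25,550.00 / 1.094737 = $23,338.95

$23,338.95


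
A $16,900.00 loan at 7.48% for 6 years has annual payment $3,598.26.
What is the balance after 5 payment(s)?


Formula: Balance = PV*(1+r)^k - PMT*((1+r)^k - 1)/r
Growth: (1 + 0.0748)^5 = 1.434294
Accumulated factor: ((1+r)^k - 1)/r = 5.806074
Balance = $16,900.00 * 1.434294 - $3,598.26 * 5.806074
Balance = $3,347.81

$3,347.81


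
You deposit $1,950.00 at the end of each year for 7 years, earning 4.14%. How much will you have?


Formula: FV = PMT * ((1+r)^n - 1) / r
Growth factor: (1 + 0.0414)^7 = 1.328382
Numerator: 1.328382 - 1 = 0.328382
FV = $1,950.00 * 0.328382 / 0.0414 = $15,467.27

$15,467.27


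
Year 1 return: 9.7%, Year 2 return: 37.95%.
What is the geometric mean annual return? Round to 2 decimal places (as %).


Formula: Geometric mean = ((1+r1)*(1+r2))^(1/2) - 1
Product: (1 + 0.097) * (1 + 0.3795) = 1.097 * 1.3795 = 1.513311
Square root: 1.513311^0.5 = 1.230167
Geometric mean = 1.230167 - 1 = 0.230167
As percentage: 23.02%

23.02%


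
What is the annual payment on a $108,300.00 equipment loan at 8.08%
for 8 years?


Formula: PMT = PV * r / (1 - (1+r)^(-n))
Denominator: 1 - (1 + 0.0808)^(-8) = 0.462922
Numerator: $108,300.00 * 0.0808 = 8750.64
PMT = 8750.64 / 0.462922 = $18,903.05

$18,903.05


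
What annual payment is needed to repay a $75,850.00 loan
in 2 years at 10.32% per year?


Formula: PMT = PV * r / (1 - (1+r)^(-n))
Denominator: 1 - (1 + 0.1032)^(-2) = 0.178341
Numerator: $75,850.00 * 0.1032 = 7827.72
PMT = 7827.72 / 0.178341 = $43,891.81

$43,891.81


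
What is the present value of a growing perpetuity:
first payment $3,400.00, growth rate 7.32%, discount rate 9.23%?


Formula: PV = C / (r - g)
Spread: r - g = 0.0923 - 0.0732 = 0.0191
Substituting: PV = $3,400.00 / 0.0191
PV = $178,010.47

$178,010.47


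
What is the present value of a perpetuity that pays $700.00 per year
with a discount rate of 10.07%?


Formula: PV = C / r
Substituting: PV = $700.00 / 0.1007
PV = $6,951.34

$6,951.34


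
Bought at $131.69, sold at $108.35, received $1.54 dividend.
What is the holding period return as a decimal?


Formula: HPR = (P1 - P0 + D) / P0
Gain: $108.35 - $131.69 + $1.54 = -$21.80
HPR = -$21.80 / $131.69 = -0.1655

-0.1655


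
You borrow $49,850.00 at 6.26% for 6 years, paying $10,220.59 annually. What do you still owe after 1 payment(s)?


Formula: Balance = PV*(1+r)^k - PMT*((1+r)^k - 1)/r
Growth: (1 + 0.0626)^1 = 1.0626
Accumulated factor: ((1+r)^k - 1)/r = 1.0
Balance = $49,850.00 * 1.0626 - $10,220.59 * 1.0
Balance = $42,750.02

$42,750.02


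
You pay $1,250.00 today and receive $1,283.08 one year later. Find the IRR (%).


Formula: IRR = C1/C0 - 1
Substituting: IRR = $1,283.08 / $1,250.00 - 1
Ratio: 1.026464 - 1 = 0.026464
IRR = 2.6464%

2.6464%


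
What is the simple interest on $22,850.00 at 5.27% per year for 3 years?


Formula: I = P * r * t
Substituting: I = $22,850.00 * 0.0527 * 3
Step: I = $22,850.00 * 0.1581
I = $3,612.59

$3,612.59


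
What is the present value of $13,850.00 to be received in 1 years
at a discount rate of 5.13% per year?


Formula: PV = FV / (1 + r)^n
Substituting: PV = $13,850.00 / (1 + 0.0513)^1
Discount factor: (1.0513)^1 = 1.0513
PV = $13,850.00 / 1.0513 = $13,174.17

$13,174.17


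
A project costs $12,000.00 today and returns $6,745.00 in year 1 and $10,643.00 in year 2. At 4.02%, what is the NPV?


Formula: NPV = C0 + C1/(1+r) + C2/(1+r)^2
Discount C1: $6,745.00 / (1 + 0.0402) = $6,484.33
Discount C2: $10,643.00 / (1 + 0.0402)^2 = $9,836.27
NPV = -$12,000.00 + $6,484.33 + $9,836.27 = $4,320.60

$4,320.60


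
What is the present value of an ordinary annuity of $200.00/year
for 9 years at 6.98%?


Formula: PV = PMT * (1 - (1+r)^(-n)) / r
Discount factor: (1 + 0.0698)^(-9) = 0.54485
Bracket: 1 - 0.54485 = 0.45515
PV = $200.00 * 0.45515 / 0.0698 = $1,304.16

$1,304.16


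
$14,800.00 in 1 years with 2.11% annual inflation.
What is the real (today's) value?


Formula: Real value = nominal / (1 + inflation)^years
Price level: (1 + 0.0211)^1 = 1.0211
Real value = $14,800.00 / 1.0211 = $14,494.17

$14,494.17


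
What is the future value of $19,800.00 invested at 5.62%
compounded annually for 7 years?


Formula: FV = P * (1 + r)^n
Substituting: FV = $19,800.00 * (1 + 0.0562)^7
Growth factor: (1.0562)^7 = 1.466301
FV = $19,800.00 * 1.466301 = $29,032.76

$29,032.76


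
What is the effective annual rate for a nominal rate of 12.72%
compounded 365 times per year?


Formula: EAR = (1 + r/m)^m - 1
Period rate: r/m = 0.1272 / 365 = 0.000348
Compounding: (1 + 0.000348)^365 = 1.135619
EAR = 1.135619 - 1 = 0.135619

0.135619


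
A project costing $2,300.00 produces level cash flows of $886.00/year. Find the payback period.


Formula: Payback = investment / annual cash flow
Substituting: Payback = $2,300.00 / $886.00
Payback = 2.5959 years

2.5959 years


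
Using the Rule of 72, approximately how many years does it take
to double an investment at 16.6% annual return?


Formula: Years ≈ 72 / r
Substituting: Years ≈ 72 / 16.6
Years ≈ 4.3

4.3 years


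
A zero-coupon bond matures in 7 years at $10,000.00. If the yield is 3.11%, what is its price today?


Formula: Price = FV / (1 + r)^n
Substituting: Price = $10,000.00 / (1 + 0.0311)^7
Discount factor: (1.0311)^7 = 1.239098
Price = $10,000.00 / 1.239098 = $8,070.39

$8,070.39


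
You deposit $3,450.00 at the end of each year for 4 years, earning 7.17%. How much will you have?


Formula: FV = PMT * ((1+r)^n - 1) / r
Growth factor: (1 + 0.0717)^4 = 1.319146
Numerator: 1.319146 - 1 = 0.319146
FV = $3,450.00 * 0.319146 / 0.0717 = $15,356.41

$15,356.41


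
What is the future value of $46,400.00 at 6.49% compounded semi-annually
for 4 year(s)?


Formula: FV = P * (1 + r/m)^(m*t)
Period rate: r/m = 0.0649 / 2 = 0.03245
Total periods: m*t = 2 * 4 = 8
Growth factor: (1 + 0.03245)^8 = 1.291077
FV = $46,400.00 * 1.291077 = $59,905.98

$59,905.98


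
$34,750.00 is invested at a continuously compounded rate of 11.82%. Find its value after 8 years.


Formula: FV = P * e^(r*t)
Exponent: r*t = 0.1182 * 8 = 0.9456
e^(0.9456) = 2.574358
FV = $34,750.00 * 2.574358 = $89,458.92

$89,458.92


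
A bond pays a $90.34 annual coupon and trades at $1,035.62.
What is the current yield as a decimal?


Formula: Current yield = annual coupon / price
Substituting: CY = $90.34 / $1,035.62
CY = 0.087233

0.087233


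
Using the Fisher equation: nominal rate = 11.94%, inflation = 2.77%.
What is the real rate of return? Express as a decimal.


Formula: (1 + r_real) = (1 + r_nom) / (1 + inflation)
Substituting: (1 + r_real) = 1.1194 / 1.0277
(1 + r_real) = 1.089228
r_real = 1.089228 - 1 = 0.089228

0.089228


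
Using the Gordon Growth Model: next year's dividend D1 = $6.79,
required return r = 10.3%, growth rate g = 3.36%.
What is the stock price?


Formula: P = D1 / (r - g)
Spread: r - g = 0.103 - 0.0336 = 0.0694
Substituting: P = $6.79 / 0.0694
P = $97.84

$97.84


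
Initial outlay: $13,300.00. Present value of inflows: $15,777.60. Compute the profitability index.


Formula: PI = PV(cash flows) / initial investment
Substituting: PI = $15,777.60 / $13,300.00
PI = 1.1863

1.1863


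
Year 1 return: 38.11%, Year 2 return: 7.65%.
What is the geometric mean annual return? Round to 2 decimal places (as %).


Formula: Geometric mean = ((1+r1)*(1+r2))^(1/2) - 1
Product: (1 + 0.3811) * (1 + 0.0765) = 1.3811 * 1.0765 = 1.486754
Square root: 1.486754^0.5 = 1.219325
Geometric mean = 1.219325 - 1 = 0.219325
As percentage: 21.93%

21.93%


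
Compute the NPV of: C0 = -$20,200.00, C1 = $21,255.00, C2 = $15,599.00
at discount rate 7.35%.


Formula: NPV = C0 + C1/(1+r) + C2/(1+r)^2
Discount C1: $21,255.00 / (1 + 0.0735) = $19,799.72
Discount C2: $15,599.00 / (1 + 0.0735)^2 = $13,536.07
NPV = -$20,200.00 + $19,799.72 + $13,536.07 = $13,135.79

$13,135.79


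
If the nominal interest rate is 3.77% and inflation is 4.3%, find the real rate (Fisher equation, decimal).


Formula: (1 + r_real) = (1 + r_nom) / (1 + inflation)
Substituting: (1 + r_real) = 1.0377 / 1.043
(1 + r_real) = 0.994919
r_real = 0.994919 - 1 = -0.005081

-0.005081


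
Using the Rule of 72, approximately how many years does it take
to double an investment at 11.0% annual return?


Formula: Years ≈ 72 / r
Substituting: Years ≈ 72 / 11.0
Years ≈ 6.5

6.5 years


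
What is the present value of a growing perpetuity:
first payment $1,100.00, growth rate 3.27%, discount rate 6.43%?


Formula: PV = C / (r - g)
Spread: r - g = 0.0643 - 0.0327 = 0.0316
Substituting: PV = $1,100.00 / 0.0316
PV = $34,810.13

$34,810.13


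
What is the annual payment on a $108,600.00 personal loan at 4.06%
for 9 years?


Formula: PMT = PV * r / (1 - (1+r)^(-n))
Denominator: 1 - (1 + 0.0406)^(-9) = 0.301051
Numerator: $108,600.00 * 0.0406 = 4409.16
PMT = 4409.16 / 0.301051 = $14,645.90

$14,645.90


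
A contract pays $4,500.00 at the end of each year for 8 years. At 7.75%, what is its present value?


Formula: PV = PMT * (1 - (1+r)^(-n)) / r
Discount factor: (1 + 0.0775)^(-8) = 0.550379
Bracket: 1 - 0.550379 = 0.449621
PV = $4,500.00 * 0.449621 / 0.0775 = $26,107.03

$26,107.03


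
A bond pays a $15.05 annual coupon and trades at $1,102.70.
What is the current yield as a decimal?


Formula: Current yield = annual coupon / price
Substituting: CY = $15.05 / $1,102.70
CY = 0.013648

0.013648


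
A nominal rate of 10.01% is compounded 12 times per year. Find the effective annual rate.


Formula: EAR = (1 + r/m)^m - 1
Period rate: r/m = 0.1001 / 12 = 0.008342
Compounding: (1 + 0.008342)^12 = 1.104823
EAR = 1.104823 - 1 = 0.104823

0.104823


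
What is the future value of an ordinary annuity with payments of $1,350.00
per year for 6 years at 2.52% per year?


Formula: FV = PMT * ((1+r)^n - 1) / r
Growth factor: (1 + 0.0252)^6 = 1.161052
Numerator: 1.161052 - 1 = 0.161052
FV = $1,350.00 * 0.161052 / 0.0252 = $8,627.77

$8,627.77


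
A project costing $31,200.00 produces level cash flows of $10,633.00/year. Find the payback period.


Formula: Payback = investment / annual cash flow
Substituting: Payback = $31,200.00 / $10,633.00
Payback = 2.9343 years

2.9343 years


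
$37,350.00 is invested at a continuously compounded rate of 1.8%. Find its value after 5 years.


Formula: FV = P * e^(r*t)
Exponent: r*t = 0.018 * 5 = 0.09
e^(0.09) = 1.094174
FV = $37,350.00 * 1.094174 = $40,867.41

$40,867.41


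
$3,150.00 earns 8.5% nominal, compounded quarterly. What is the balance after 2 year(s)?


Formula: FV = P * (1 + r/m)^(m*t)
Period rate: r/m = 0.085 / 4 = 0.02125
Total periods: m*t = 4 * 2 = 8
Growth factor: (1 + 0.02125)^8 = 1.183196
FV = $3,150.00 * 1.183196 = $3,727.07

$3,727.07


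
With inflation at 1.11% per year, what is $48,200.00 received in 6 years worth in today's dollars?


Formula: Real value = nominal / (1 + inflation)^years
Price level: (1 + 0.0111)^6 = 1.068476
Real value = $48,200.00 / 1.068476 = $45,110.99

$45,110.99


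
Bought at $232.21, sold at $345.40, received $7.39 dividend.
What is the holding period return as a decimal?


Formula: HPR = (P1 - P0 + D) / P0
Gain: $345.40 - $232.21 + $7.39 = $120.58
HPR = $120.58 / $232.21 = 0.5193

0.5193


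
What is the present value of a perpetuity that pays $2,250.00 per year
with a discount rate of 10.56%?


Formula: PV = C / r
Substituting: PV = $2,250.00 / 0.1056
PV = $21,306.82

$21,306.82


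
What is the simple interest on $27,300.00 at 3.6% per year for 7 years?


Formula: I = P * r * t
Substituting: I = $27,300.00 * 0.036 * 7
Step: I = $27,300.00 * 0.252
I = $6,879.60

$6,879.60


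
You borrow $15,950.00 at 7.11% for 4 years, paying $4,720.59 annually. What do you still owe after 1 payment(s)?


Formula: Balance = PV*(1+r)^k - PMT*((1+r)^k - 1)/r
Growth: (1 + 0.0711)^1 = 1.0711
Accumulated factor: ((1+r)^k - 1)/r = 1.0
Balance = $15,950.00 * 1.0711 - $4,720.59 * 1.0
Balance = $12,363.46

$12,363.46


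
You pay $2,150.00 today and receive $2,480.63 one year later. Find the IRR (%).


Formula: IRR = C1/C0 - 1
Substituting: IRR = $2,480.63 / $2,150.00 - 1
Ratio: 1.153781 - 1 = 0.153781
IRR = 15.3781%

15.3781%


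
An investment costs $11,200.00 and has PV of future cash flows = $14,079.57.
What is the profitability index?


Formula: PI = PV(cash flows) / initial investment
Substituting: PI = $14,079.57 / $11,200.00
PI = 1.2571

1.2571


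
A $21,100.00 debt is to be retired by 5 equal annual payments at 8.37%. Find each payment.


Formula: PMT = PV * r / (1 - (1+r)^(-n))
Denominator: 1 - (1 + 0.0837)^(-5) = 0.330956
Numerator: $21,100.00 * 0.0837 = 1766.07
PMT = 1766.07 / 0.330956 = $5,336.27

$5,336.27


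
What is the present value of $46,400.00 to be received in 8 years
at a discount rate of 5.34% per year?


Formula: PV = FV / (1 + r)^n
Substituting: PV = $46,400.00 / (1 + 0.0534)^8
Discount factor: (1.0534)^8 = 1.516165
PV = $46,400.00 / 1.516165 = $30,603.53

$30,603.53


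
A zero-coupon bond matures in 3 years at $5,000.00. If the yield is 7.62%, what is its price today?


Formula: Price = FV / (1 + r)^n
Substituting: Price = $5,000.00 / (1 + 0.0762)^3
Discount factor: (1.0762)^3 = 1.246462
Price = $5,000.00 / 1.246462 = $4,011.35

$4,011.35


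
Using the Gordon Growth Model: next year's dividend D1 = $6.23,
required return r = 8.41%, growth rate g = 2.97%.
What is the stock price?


Formula: P = D1 / (r - g)
Spread: r - g = 0.0841 - 0.0297 = 0.0544
Substituting: P = $6.23 / 0.0544
P = $114.52

$114.52


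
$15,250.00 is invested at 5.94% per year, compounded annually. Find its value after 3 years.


Formula: FV = P * (1 + r)^n
Substituting: FV = $15,250.00 * (1 + 0.0594)^3
Growth factor: (1.0594)^3 = 1.188995
FV = $15,250.00 * 1.188995 = $18,132.17

$18,132.17


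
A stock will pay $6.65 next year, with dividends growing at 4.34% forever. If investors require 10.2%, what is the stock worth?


Formula: P = D1 / (r - g)
Spread: r - g = 0.102 - 0.0434 = 0.0586
Substituting: P = $6.65 / 0.0586
P = $113.48

$113.48


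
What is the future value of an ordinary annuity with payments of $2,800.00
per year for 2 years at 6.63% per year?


Formula: FV = PMT * ((1+r)^n - 1) / r
Growth factor: (1 + 0.0663)^2 = 1.136996
Numerator: 1.136996 - 1 = 0.136996
FV = $2,800.00 * 0.136996 / 0.0663 = $5,785.64

$5,785.64


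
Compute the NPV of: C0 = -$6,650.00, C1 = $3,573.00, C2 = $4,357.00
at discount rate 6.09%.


Formula: NPV = C0 + C1/(1+r) + C2/(1+r)^2
Discount C1: $3,573.00 / (1 + 0.0609) = $3,367.90
Discount C2: $4,357.00 / (1 + 0.0609)^2 = $3,871.14
NPV = -$6,650.00 + $3,367.90 + $3,871.14 = $589.03

$589.03


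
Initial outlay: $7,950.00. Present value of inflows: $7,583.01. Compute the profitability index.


Formula: PI = PV(cash flows) / initial investment
Substituting: PI = $7,583.01 / $7,950.00
PI = 0.9538

0.9538


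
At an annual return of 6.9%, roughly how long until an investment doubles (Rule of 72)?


Formula: Years ≈ 72 / r
Substituting: Years ≈ 72 / 6.9
Years ≈ 10.4

10.4 years


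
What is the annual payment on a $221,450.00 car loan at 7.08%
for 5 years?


Formula: PMT = PV * r / (1 - (1+r)^(-n))
Denominator: 1 - (1 + 0.0708)^(-5) = 0.289673
Numerator: $221,450.00 * 0.0708 = 15678.66
PMT = 15678.66 / 0.289673 = $54,125.33

$54,125.33


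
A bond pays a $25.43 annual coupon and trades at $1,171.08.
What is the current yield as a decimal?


Formula: Current yield = annual coupon / price
Substituting: CY = $25.43 / $1,171.08
CY = 0.021715

0.021715


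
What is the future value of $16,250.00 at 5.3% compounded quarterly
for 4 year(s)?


Formula: FV = P * (1 + r/m)^(m*t)
Period rate: r/m = 0.053 / 4 = 0.01325
Total periods: m*t = 4 * 4 = 16
Growth factor: (1 + 0.01325)^16 = 1.234428
FV = $16,250.00 * 1.234428 = $20,059.46

$20,059.46


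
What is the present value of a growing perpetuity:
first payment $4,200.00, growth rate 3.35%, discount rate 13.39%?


Formula: PV = C / (r - g)
Spread: r - g = 0.1339 - 0.0335 = 0.1004
Substituting: PV = $4,200.00 / 0.1004
PV = $41,832.67

$41,832.67


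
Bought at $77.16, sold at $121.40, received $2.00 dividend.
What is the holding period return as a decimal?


Formula: HPR = (P1 - P0 + D) / P0
Gain: $121.40 - $77.16 + $2.00 = $46.24
HPR = $46.24 / $77.16 = 0.5993

0.5993


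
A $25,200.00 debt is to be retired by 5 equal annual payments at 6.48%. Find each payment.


Formula: PMT = PV * r / (1 - (1+r)^(-n))
Denominator: 1 - (1 + 0.0648)^(-5) = 0.269433
Numerator: $25,200.00 * 0.0648 = 1632.96
PMT = 1632.96 / 0.269433 = $6,060.72

$6,060.72


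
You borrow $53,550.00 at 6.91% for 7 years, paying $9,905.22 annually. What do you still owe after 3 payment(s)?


Formula: Balance = PV*(1+r)^k - PMT*((1+r)^k - 1)/r
Growth: (1 + 0.0691)^3 = 1.221954
Accumulated factor: ((1+r)^k - 1)/r = 3.212075
Balance = $53,550.00 * 1.221954 - $9,905.22 * 3.212075
Balance = $33,619.35

$33,619.35


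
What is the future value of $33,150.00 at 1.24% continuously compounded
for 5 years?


Formula: FV = P * e^(r*t)
Exponent: r*t = 0.0124 * 5 = 0.062
e^(0.062) = 1.063962
FV = $33,150.00 * 1.063962 = $35,270.35

$35,270.35


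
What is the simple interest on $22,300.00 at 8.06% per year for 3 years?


Formula: I = P * r * t
Substituting: I = $22,300.00 * 0.0806 * 3
Step: I = $22,300.00 * 0.2418
I = $5,392.14

$5,392.14


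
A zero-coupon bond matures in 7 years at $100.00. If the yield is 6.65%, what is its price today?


Formula: Price = FV / (1 + r)^n
Substituting: Price = $100.00 / (1 + 0.0665)^7
Discount factor: (1.0665)^7 = 1.569372
Price = $100.00 / 1.569372 = $63.72

$63.72


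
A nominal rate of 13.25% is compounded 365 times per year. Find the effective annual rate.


Formula: EAR = (1 + r/m)^m - 1
Period rate: r/m = 0.1325 / 365 = 0.000363
Compounding: (1 + 0.000363)^365 = 1.141652
EAR = 1.141652 - 1 = 0.141652

0.141652


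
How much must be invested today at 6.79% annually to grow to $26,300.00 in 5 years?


Formula: PV = FV / (1 + r)^n
Substituting: PV = $26,300.00 / (1 + 0.0679)^5
Discount factor: (1.0679)^5 = 1.388842
PV = $26,300.00 / 1.388842 = $18,936.64

$18,936.64


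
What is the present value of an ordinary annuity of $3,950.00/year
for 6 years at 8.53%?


Formula: PV = PMT * (1 - (1+r)^(-n)) / r
Discount factor: (1 + 0.0853)^(-6) = 0.611929
Bracket: 1 - 0.611929 = 0.388071
PV = $3,950.00 * 0.388071 / 0.0853 = $17,970.45

$17,970.45


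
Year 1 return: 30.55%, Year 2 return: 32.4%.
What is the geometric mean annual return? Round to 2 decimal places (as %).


Formula: Geometric mean = ((1+r1)*(1+r2))^(1/2) - 1
Product: (1 + 0.3055) * (1 + 0.324) = 1.3055 * 1.324 = 1.728482
Square root: 1.728482^0.5 = 1.314717
Geometric mean = 1.314717 - 1 = 0.314717
As percentage: 31.47%

31.47%


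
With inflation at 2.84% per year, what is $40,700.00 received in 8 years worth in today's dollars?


Formula: Real value = nominal / (1 + inflation)^years
Price level: (1 + 0.0284)^8 = 1.251113
Real value = $40,700.00 / 1.251113 = $32,531.03

$32,531.03


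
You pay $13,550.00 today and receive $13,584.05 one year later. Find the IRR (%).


Formula: IRR = C1/C0 - 1
Substituting: IRR = $13,584.05 / $13,550.00 - 1
Ratio: 1.002513 - 1 = 0.002513
IRR = 0.2513%

0.2513%


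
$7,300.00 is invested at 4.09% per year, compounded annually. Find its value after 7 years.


Formula: FV = P * (1 + r)^n
Substituting: FV = $7,300.00 * (1 + 0.0409)^7
Growth factor: (1.0409)^7 = 1.323924
FV = $7,300.00 * 1.323924 = $9,664.65

$9,664.65


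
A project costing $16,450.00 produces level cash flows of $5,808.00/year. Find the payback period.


Formula: Payback = investment / annual cash flow
Substituting: Payback = $16,450.00 / $5,808.00
Payback = 2.8323 years

2.8323 years


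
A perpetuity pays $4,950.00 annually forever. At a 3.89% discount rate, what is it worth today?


Formula: PV = C / r
Substituting: PV = $4,950.00 / 0.0389
PV = $127,249.36

$127,249.36


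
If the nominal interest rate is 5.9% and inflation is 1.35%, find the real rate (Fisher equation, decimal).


Formula: (1 + r_real) = (1 + r_nom) / (1 + inflation)
Substituting: (1 + r_real) = 1.059 / 1.0135
(1 + r_real) = 1.044894
r_real = 1.044894 - 1 = 0.044894

0.044894


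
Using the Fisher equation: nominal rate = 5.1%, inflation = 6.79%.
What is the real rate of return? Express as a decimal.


Formula: (1 + r_real) = (1 + r_nom) / (1 + inflation)
Substituting: (1 + r_real) = 1.051 / 1.0679
(1 + r_real) = 0.984175
r_real = 0.984175 - 1 = -0.015825

-0.015825


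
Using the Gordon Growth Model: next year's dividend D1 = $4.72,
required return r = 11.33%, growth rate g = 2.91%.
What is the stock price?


Formula: P = D1 / (r - g)
Spread: r - g = 0.1133 - 0.0291 = 0.0842
Substituting: P = $4.72 / 0.0842
P = $56.06

$56.06


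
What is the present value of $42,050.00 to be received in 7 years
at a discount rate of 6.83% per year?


Formula: PV = FV / (1 + r)^n
Substituting: PV = $42,050.00 / (1 + 0.0683)^7
Discount factor: (1.0683)^7 = 1.588008
PV = $42,050.00 / 1.588008 = $26,479.72

$26,479.72


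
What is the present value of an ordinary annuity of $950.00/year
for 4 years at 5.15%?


Formula: PV = PMT * (1 - (1+r)^(-n)) / r
Discount factor: (1 + 0.0515)^(-4) = 0.818018
Bracket: 1 - 0.818018 = 0.181982
PV = $950.00 * 0.181982 / 0.0515 = $3,356.95

$3,356.95


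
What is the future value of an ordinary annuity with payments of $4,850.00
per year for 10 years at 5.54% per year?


Formula: FV = PMT * ((1+r)^n - 1) / r
Growth factor: (1 + 0.0554)^10 = 1.714632
Numerator: 1.714632 - 1 = 0.714632
FV = $4,850.00 * 0.714632 / 0.0554 = $62,562.54

$62,562.54


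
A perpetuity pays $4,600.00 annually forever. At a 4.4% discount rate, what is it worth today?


Formula: PV = C / r
Substituting: PV = $4,600.00 / 0.044
PV = $104,545.45

$104,545.45


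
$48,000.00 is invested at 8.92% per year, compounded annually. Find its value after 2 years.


Formula: FV = P * (1 + r)^n
Substituting: FV = $48,000.00 * (1 + 0.0892)^2
Growth factor: (1.0892)^2 = 1.186357
FV = $48,000.00 * 1.186357 = $56,945.12

$56,945.12


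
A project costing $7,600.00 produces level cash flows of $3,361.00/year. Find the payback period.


Formula: Payback = investment / annual cash flow
Substituting: Payback = $7,600.00 / $3,361.00
Payback = 2.2612 years

2.2612 years


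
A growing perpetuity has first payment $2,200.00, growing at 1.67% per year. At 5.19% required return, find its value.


Formula: PV = C / (r - g)
Spread: r - g = 0.0519 - 0.0167 = 0.0352
Substituting: PV = $2,200.00 / 0.0352
PV = $62,500.00

$62,500.00


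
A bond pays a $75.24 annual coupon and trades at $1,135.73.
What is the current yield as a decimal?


Formula: Current yield = annual coupon / price
Substituting: CY = $75.24 / $1,135.73
CY = 0.066248

0.066248


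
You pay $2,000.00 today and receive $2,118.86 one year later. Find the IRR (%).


Formula: IRR = C1/C0 - 1
Substituting: IRR = $2,118.86 / $2,000.00 - 1
Ratio: 1.05943 - 1 = 0.05943
IRR = 5.943%

5.943%


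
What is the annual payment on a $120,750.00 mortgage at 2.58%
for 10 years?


Formula: PMT = PV * r / (1 - (1+r)^(-n))
Denominator: 1 - (1 + 0.0258)^(-10) = 0.224873
Numerator: $120,750.00 * 0.0258 = 3115.35
PMT = 3115.35 / 0.224873 = $13,853.84

$13,853.84


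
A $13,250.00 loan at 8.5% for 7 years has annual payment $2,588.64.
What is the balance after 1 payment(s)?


Formula: Balance = PV*(1+r)^k - PMT*((1+r)^k - 1)/r
Growth: (1 + 0.085)^1 = 1.085
Accumulated factor: ((1+r)^k - 1)/r = 1.0
Balance = $13,250.00 * 1.085 - $2,588.64 * 1.0
Balance = $11,787.61

$11,787.61


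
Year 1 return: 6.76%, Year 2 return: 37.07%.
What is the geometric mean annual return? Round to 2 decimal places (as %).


Formula: Geometric mean = ((1+r1)*(1+r2))^(1/2) - 1
Product: (1 + 0.0676) * (1 + 0.3707) = 1.0676 * 1.3707 = 1.463359
Square root: 1.463359^0.5 = 1.209694
Geometric mean = 1.209694 - 1 = 0.209694
As percentage: 20.97%

20.97%


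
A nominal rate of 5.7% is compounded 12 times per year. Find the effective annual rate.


Formula: EAR = (1 + r/m)^m - 1
Period rate: r/m = 0.057 / 12 = 0.00475
Compounding: (1 + 0.00475)^12 = 1.058513
EAR = 1.058513 - 1 = 0.058513

0.058513


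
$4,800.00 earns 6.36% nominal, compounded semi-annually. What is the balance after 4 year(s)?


Formula: FV = P * (1 + r/m)^(m*t)
Period rate: r/m = 0.0636 / 2 = 0.0318
Total periods: m*t = 2 * 4 = 8
Growth factor: (1 + 0.0318)^8 = 1.284589
FV = $4,800.00 * 1.284589 = $6,166.03

$6,166.03


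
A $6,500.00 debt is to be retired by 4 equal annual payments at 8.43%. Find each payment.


Formula: PMT = PV * r / (1 - (1+r)^(-n))
Denominator: 1 - (1 + 0.0843)^(-4) = 0.276561
Numerator: $6,500.00 * 0.0843 = 547.95
PMT = 547.95 / 0.276561 = $1,981.30

$1,981.30


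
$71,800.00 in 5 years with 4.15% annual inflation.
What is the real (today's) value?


Formula: Real value = nominal / (1 + inflation)^years
Price level: (1 + 0.0415)^5 = 1.225452
Real value = $71,800.00 / 1.225452 = $58,590.62

$58,590.62


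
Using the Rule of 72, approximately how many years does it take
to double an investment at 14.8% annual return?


Formula: Years ≈ 72 / r
Substituting: Years ≈ 72 / 14.8
Years ≈ 4.9

4.9 years


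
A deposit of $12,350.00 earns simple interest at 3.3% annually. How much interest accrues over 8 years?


Formula: I = P * r * t
Substituting: I = $12,350.00 * 0.033 * 8
Step: I = $12,350.00 * 0.264
I = $3,260.40

$3,260.40


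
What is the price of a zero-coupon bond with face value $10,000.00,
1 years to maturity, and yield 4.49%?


Formula: Price = FV / (1 + r)^n
Substituting: Price = $10,000.00 / (1 + 0.0449)^1
Discount factor: (1.0449)^1 = 1.0449
Price = $10,000.00 / 1.0449 = $9,570.29

$9,570.29


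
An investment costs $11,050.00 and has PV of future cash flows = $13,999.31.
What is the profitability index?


Formula: PI = PV(cash flows) / initial investment
Substituting: PI = $13,999.31 / $11,050.00
PI = 1.2669

1.2669


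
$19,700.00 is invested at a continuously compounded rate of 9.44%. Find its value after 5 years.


Formula: FV = P * e^(r*t)
Exponent: r*t = 0.0944 * 5 = 0.472
e^(0.472) = 1.603197
FV = $19,700.00 * 1.603197 = $31,582.99

$31,582.99


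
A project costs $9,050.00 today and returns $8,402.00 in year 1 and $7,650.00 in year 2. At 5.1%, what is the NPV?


Formula: NPV = C0 + C1/(1+r) + C2/(1+r)^2
Discount C1: $8,402.00 / (1 + 0.051) = $7,994.29
Discount C2: $7,650.00 / (1 + 0.051)^2 = $6,925.58
NPV = -$9,050.00 + $7,994.29 + $6,925.58 = $5,869.87

$5,869.87


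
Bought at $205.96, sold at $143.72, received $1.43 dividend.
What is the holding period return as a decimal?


Formula: HPR = (P1 - P0 + D) / P0
Gain: $143.72 - $205.96 + $1.43 = -$60.81
HPR = -$60.81 / $205.96 = -0.2953

-0.2953


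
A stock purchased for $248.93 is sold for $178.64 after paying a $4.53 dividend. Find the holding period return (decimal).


Formula: HPR = (P1 - P0 + D) / P0
Gain: $178.64 - $248.93 + $4.53 = -$65.76
HPR = -$65.76 / $248.93 = -0.2642

-0.2642


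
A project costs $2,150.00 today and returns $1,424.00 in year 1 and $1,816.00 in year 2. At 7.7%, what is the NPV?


Formula: NPV = C0 + C1/(1+r) + C2/(1+r)^2
Discount C1: $1,424.00 / (1 + 0.077) = $1,322.19
Discount C2: $1,816.00 / (1 + 0.077)^2 = $1,565.61
NPV = -$2,150.00 + $1,322.19 + $1,565.61 = $737.80

$737.80


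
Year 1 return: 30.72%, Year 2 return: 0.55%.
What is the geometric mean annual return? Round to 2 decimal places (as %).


Formula: Geometric mean = ((1+r1)*(1+r2))^(1/2) - 1
Product: (1 + 0.3072) * (1 + 0.0055) = 1.3072 * 1.0055 = 1.31439
Square root: 1.31439^0.5 = 1.146468
Geometric mean = 1.146468 - 1 = 0.146468
As percentage: 14.65%

14.65%


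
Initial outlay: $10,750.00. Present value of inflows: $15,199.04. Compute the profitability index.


Formula: PI = PV(cash flows) / initial investment
Substituting: PI = $15,199.04 / $10,750.00
PI = 1.4139

1.4139


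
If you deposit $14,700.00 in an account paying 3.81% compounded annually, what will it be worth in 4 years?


Formula: FV = P * (1 + r)^n
Substituting: FV = $14,700.00 * (1 + 0.0381)^4
Growth factor: (1.0381)^4 = 1.161333
FV = $14,700.00 * 1.161333 = $17,071.59

$17,071.59


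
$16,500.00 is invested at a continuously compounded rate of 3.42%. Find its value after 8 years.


Formula: FV = P * e^(r*t)
Exponent: r*t = 0.0342 * 8 = 0.2736
e^(0.2736) = 1.314689
FV = $16,500.00 * 1.314689 = $21,692.37

$21,692.37


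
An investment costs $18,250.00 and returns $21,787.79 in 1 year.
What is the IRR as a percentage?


Formula: IRR = C1/C0 - 1
Substituting: IRR = $21,787.79 / $18,250.00 - 1
Ratio: 1.193852 - 1 = 0.193852
IRR = 19.3852%

19.3852%


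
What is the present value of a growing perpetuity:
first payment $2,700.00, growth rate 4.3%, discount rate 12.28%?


Formula: PV = C / (r - g)
Spread: r - g = 0.1228 - 0.043 = 0.0798
Substituting: PV = $2,700.00 / 0.0798
PV = $33,834.59

$33,834.59


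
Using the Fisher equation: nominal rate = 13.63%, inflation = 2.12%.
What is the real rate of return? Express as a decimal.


Formula: (1 + r_real) = (1 + r_nom) / (1 + inflation)
Substituting: (1 + r_real) = 1.1363 / 1.0212
(1 + r_real) = 1.112711
r_real = 1.112711 - 1 = 0.112711

0.112711


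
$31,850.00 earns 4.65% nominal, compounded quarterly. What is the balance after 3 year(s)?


Formula: FV = P * (1 + r/m)^(m*t)
Period rate: r/m = 0.0465 / 4 = 0.011625
Total periods: m*t = 4 * 3 = 12
Growth factor: (1 + 0.011625)^12 = 1.148774
FV = $31,850.00 * 1.148774 = $36,588.46

$36,588.46


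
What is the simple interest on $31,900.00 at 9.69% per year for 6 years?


Formula: I = P * r * t
Substituting: I = $31,900.00 * 0.0969 * 6
Step: I = $31,900.00 * 0.5814
I = $18,546.66

$18,546.66


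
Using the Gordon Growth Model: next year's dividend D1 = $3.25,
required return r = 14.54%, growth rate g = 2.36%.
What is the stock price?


Formula: P = D1 / (r - g)
Spread: r - g = 0.1454 - 0.0236 = 0.1218
Substituting: P = $3.25 / 0.1218
P = $26.68

$26.68


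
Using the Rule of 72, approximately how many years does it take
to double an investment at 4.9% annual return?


Formula: Years ≈ 72 / r
Substituting: Years ≈ 72 / 4.9
Years ≈ 14.7

14.7 years


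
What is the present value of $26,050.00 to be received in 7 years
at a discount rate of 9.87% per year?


Formula: PV = FV / (1 + r)^n
Substituting: PV = $26,050.00 / (1 + 0.0987)^7
Discount factor: (1.0987)^7 = 1.932653
PV = $26,050.00 / 1.932653 = $13,478.88

$13,478.88


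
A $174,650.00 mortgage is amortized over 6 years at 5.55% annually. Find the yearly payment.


Formula: PMT = PV * r / (1 - (1+r)^(-n))
Denominator: 1 - (1 + 0.0555)^(-6) = 0.276813
Numerator: $174,650.00 * 0.0555 = 9693.075
PMT = 9693.075 / 0.276813 = $35,016.68

$35,016.68


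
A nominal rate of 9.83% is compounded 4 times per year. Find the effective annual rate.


Formula: EAR = (1 + r/m)^m - 1
Period rate: r/m = 0.0983 / 4 = 0.024575
Compounding: (1 + 0.024575)^4 = 1.101983
EAR = 1.101983 - 1 = 0.101983

0.101983


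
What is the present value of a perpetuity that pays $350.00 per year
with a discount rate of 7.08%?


Formula: PV = C / r
Substituting: PV = $350.00 / 0.0708
PV = $4,943.50

$4,943.50


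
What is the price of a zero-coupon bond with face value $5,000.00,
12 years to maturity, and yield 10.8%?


Formula: Price = FV / (1 + r)^n
Substituting: Price = $5,000.00 / (1 + 0.108)^12
Discount factor: (1.108)^12 = 3.423554
Price = $5,000.00 / 3.423554 = $1,460.47

$1,460.47


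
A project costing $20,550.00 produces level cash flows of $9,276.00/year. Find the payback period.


Formula: Payback = investment / annual cash flow
Substituting: Payback = $20,550.00 / $9,276.00
Payback = 2.2154 years

2.2154 years


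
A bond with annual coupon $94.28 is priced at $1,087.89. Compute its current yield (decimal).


Formula: Current yield = annual coupon / price
Substituting: CY = $94.28 / $1,087.89
CY = 0.086663

0.086663


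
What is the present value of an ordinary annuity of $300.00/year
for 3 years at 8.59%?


Formula: PV = PMT * (1 - (1+r)^(-n)) / r
Discount factor: (1 + 0.0859)^(-3) = 0.780963
Bracket: 1 - 0.780963 = 0.219037
PV = $300.00 * 0.219037 / 0.0859 = $764.97

$764.97


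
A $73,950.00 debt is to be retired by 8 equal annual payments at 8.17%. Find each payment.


Formula: PMT = PV * r / (1 - (1+r)^(-n))
Denominator: 1 - (1 + 0.0817)^(-8) = 0.466487
Numerator: $73,950.00 * 0.0817 = 6041.715
PMT = 6041.715 / 0.466487 = $12,951.53

$12,951.53


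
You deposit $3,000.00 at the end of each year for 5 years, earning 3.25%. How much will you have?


Formula: FV = PMT * ((1+r)^n - 1) / r
Growth factor: (1 + 0.0325)^5 = 1.173411
Numerator: 1.173411 - 1 = 0.173411
FV = $3,000.00 * 0.173411 / 0.0325 = $16,007.21

$16,007.21


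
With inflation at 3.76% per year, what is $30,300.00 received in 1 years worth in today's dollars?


Formula: Real value = nominal / (1 + inflation)^years
Price level: (1 + 0.0376)^1 = 1.0376
Real value = $30,300.00 / 1.0376 = $29,202.00

$29,202.00


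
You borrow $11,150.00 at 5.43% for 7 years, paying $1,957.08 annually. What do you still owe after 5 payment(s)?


Formula: Balance = PV*(1+r)^k - PMT*((1+r)^k - 1)/r
Growth: (1 + 0.0543)^5 = 1.30263
Accumulated factor: ((1+r)^k - 1)/r = 5.573294
Balance = $11,150.00 * 1.30263 - $1,957.08 * 5.573294
Balance = $3,616.94

$3,616.94


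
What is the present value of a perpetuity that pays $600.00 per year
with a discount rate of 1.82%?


Formula: PV = C / r
Substituting: PV = $600.00 / 0.0182
PV = $32,967.03

$32,967.03


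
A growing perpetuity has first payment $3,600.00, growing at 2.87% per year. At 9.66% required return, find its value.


Formula: PV = C / (r - g)
Spread: r - g = 0.0966 - 0.0287 = 0.0679
Substituting: PV = $3,600.00 / 0.0679
PV = $53,019.15

$53,019.15


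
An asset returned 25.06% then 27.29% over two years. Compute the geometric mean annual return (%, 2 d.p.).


Formula: Geometric mean = ((1+r1)*(1+r2))^(1/2) - 1
Product: (1 + 0.2506) * (1 + 0.2729) = 1.2506 * 1.2729 = 1.591889
Square root: 1.591889^0.5 = 1.261701
Geometric mean = 1.261701 - 1 = 0.261701
As percentage: 26.17%

26.17%


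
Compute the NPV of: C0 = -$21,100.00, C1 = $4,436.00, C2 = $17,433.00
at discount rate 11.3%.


Formula: NPV = C0 + C1/(1+r) + C2/(1+r)^2
Discount C1: $4,436.00 / (1 + 0.113) = $3,985.62
Discount C2: $17,433.00 / (1 + 0.113)^2 = $14,072.84
NPV = -$21,100.00 + $3,985.62 + $14,072.84 = -$3,041.53

-$3,041.53


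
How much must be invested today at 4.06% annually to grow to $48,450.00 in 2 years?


Formula: PV = FV / (1 + r)^n
Substituting: PV = $48,450.00 / (1 + 0.0406)^2
Discount factor: (1.0406)^2 = 1.082848
PV = $48,450.00 / 1.082848 = $44,743.11

$44,743.11


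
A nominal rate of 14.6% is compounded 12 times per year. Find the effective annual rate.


Formula: EAR = (1 + r/m)^m - 1
Period rate: r/m = 0.146 / 12 = 0.012167
Compounding: (1 + 0.012167)^12 = 1.156177
EAR = 1.156177 - 1 = 0.156177

0.156177
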